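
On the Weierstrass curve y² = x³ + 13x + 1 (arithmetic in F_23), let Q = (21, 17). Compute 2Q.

tangent at (21, 17): λ = (3·21² + 13)/(2·17) ≡ 2/11. 11⁻¹ ≡ 21 (mod 23), so λ ≡ 2·21 ≡ 19.
  x = λ² - 21 - 21 = 361 - 42 ≡ 20; y = λ·(21 - 20) - 17 ≡ 2. → (20, 2)

(20, 2)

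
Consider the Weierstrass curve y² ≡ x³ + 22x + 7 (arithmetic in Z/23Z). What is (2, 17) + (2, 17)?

(20, 11)

tangent at (2, 17): λ = (3·2² + 22)/(2·17) ≡ 11/11. 11⁻¹ ≡ 21 (mod 23) since 11·21 = 231 ≡ 1, so λ ≡ 11·21 ≡ 1.
  x = λ² - 2 - 2 = 1 - 4 ≡ 20; y = λ·(2 - 20) - 17 ≡ 11. → (20, 11)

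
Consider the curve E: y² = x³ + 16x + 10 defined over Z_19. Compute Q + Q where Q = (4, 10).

(3, 16)

tangent at (4, 10): λ = (3·4² + 16)/(2·10) ≡ 7/1. 1⁻¹ ≡ 1 (mod 19), so λ ≡ 7·1 ≡ 7.
  x = λ² - 4 - 4 = 49 - 8 ≡ 3; y = λ·(4 - 3) - 10 ≡ 16. → (3, 16)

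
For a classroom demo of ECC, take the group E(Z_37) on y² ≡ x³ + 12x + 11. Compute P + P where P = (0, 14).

tangent at (0, 14): λ = (3·0² + 12)/(2·14) ≡ 12/28. 28⁻¹ ≡ 4 (mod 37), so λ ≡ 12·4 ≡ 11.
  x = λ² - 0 - 0 = 121 - 0 ≡ 10; y = λ·(0 - 10) - 14 ≡ 24. → (10, 24)

(10, 24)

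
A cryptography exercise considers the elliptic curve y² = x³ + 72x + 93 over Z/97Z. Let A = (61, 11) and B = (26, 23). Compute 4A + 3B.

(61, 11)

First 4A:
Double-and-add on 4 = (100)₂. Start with A = (61, 11) for the leading 1-bit.
double: tangent at (61, 11): λ = (3·61² + 72)/(2·11) ≡ 80/22. 22⁻¹ ≡ 75 (mod 97), so λ ≡ 80·75 ≡ 83.
  x = λ² - 61 - 61 = 6889 - 122 ≡ 74; y = λ·(61 - 74) - 11 ≡ 74. → (74, 74)
double: tangent at (74, 74): λ = (3·74² + 72)/(2·74) ≡ 10/51. 51⁻¹ ≡ 78 (mod 97) since 51·78 = 3978 ≡ 1, so λ ≡ 10·78 ≡ 4.
  x = λ² - 74 - 74 = 16 - 148 ≡ 62; y = λ·(74 - 62) - 74 ≡ 71. → (62, 71)
4A = (62, 71).
Next 3B:
Repeated addition: build up to 3B.
2B: tangent at (26, 23): λ = (3·26² + 72)/(2·23) ≡ 63/46. 46⁻¹ ≡ 19 (mod 97), so λ ≡ 63·19 ≡ 33.
  x = λ² - 26 - 26 = 1089 - 52 ≡ 67; y = λ·(26 - 67) - 23 ≡ 79. → (67, 79)
3B: (67, 79) + (26, 23). λ = (23 - 79)/(26 - 67) ≡ 41/56 mod 97. 56⁻¹ ≡ 26 (mod 97) since 56·26 = 1456 ≡ 1, so λ ≡ 96.
  x = λ² - 67 - 26 = 9216 - 93 ≡ 5; y = λ·(67 - 5) - 79 ≡ 53. → (5, 53)
3B = (5, 53).
Finally 4A + 3B:
(62, 71) + (5, 53). λ = (53 - 71)/(5 - 62) ≡ 79/40 mod 97. 40⁻¹ ≡ 17 (mod 97), so λ ≡ 82.
  x = λ² - 62 - 5 = 6724 - 67 ≡ 61; y = λ·(62 - 61) - 71 ≡ 11. → (61, 11)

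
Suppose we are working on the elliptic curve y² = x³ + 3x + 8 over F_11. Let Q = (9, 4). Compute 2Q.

(7, 8)

tangent at (9, 4): λ = (3·9² + 3)/(2·4) ≡ 4/8. 8⁻¹ ≡ 7 (mod 11), so λ ≡ 4·7 ≡ 6.
  x = λ² - 9 - 9 = 36 - 18 ≡ 7; y = λ·(9 - 7) - 4 ≡ 8. → (7, 8)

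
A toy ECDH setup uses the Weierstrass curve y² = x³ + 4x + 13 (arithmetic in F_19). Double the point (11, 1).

tangent at (11, 1): λ = (3·11² + 4)/(2·1) ≡ 6/2. 2⁻¹ ≡ 10 (mod 19), so λ ≡ 6·10 ≡ 3.
  x = λ² - 11 - 11 = 9 - 22 ≡ 6; y = λ·(11 - 6) - 1 ≡ 14. → (6, 14)

(6, 14)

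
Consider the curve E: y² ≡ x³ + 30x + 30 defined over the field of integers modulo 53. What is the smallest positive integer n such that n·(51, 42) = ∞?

2P: tangent at (51, 42): λ = (3·51² + 30)/(2·42) ≡ 42/31. 31⁻¹ ≡ 12 (mod 53), so λ ≡ 42·12 ≡ 27.
  x = λ² - 51 - 51 = 729 - 102 ≡ 44; y = λ·(51 - 44) - 42 ≡ 41. → (44, 41)
3P: (44, 41) + (51, 42). λ = (42 - 41)/(51 - 44) ≡ 1/7 mod 53. 7⁻¹ ≡ 38 (mod 53) since 7·38 = 266 ≡ 1, so λ ≡ 38.
  x = λ² - 44 - 51 = 1444 - 95 ≡ 24; y = λ·(44 - 24) - 41 ≡ 30. → (24, 30)
4P: (24, 30) + (51, 42). λ = (42 - 30)/(51 - 24) ≡ 12/27 mod 53. 27⁻¹ ≡ 2 (mod 53), so λ ≡ 24.
  x = λ² - 24 - 51 = 576 - 75 ≡ 24; y = λ·(24 - 24) - 30 ≡ 23. → (24, 23)
5P: (24, 23) + (51, 42). λ = (42 - 23)/(51 - 24) ≡ 19/27 mod 53. 27⁻¹ ≡ 2 (mod 53) since 27·2 = 54 ≡ 1, so λ ≡ 38.
  x = λ² - 24 - 51 = 1444 - 75 ≡ 44; y = λ·(24 - 44) - 23 ≡ 12. → (44, 12)
6P: (44, 12) + (51, 42). λ = (42 - 12)/(51 - 44) ≡ 30/7 mod 53. 7⁻¹ ≡ 38 (mod 53) since 7·38 = 266 ≡ 1, so λ ≡ 27.
  x = λ² - 44 - 51 = 729 - 95 ≡ 51; y = λ·(44 - 51) - 12 ≡ 11. → (51, 11)
7P: (51, 11) + (51, 42): same x and y₁ ≡ -y₂, so the sum is ∞.
7P = ∞, so the order is 7.

7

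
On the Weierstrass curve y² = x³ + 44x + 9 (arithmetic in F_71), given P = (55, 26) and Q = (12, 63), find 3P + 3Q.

First 3P:
Repeated addition: build up to 3P.
2P: tangent at (55, 26): λ = (3·55² + 44)/(2·26) ≡ 31/52. 52⁻¹ ≡ 56 (mod 71), so λ ≡ 31·56 ≡ 32.
  x = λ² - 55 - 55 = 1024 - 110 ≡ 62; y = λ·(55 - 62) - 26 ≡ 34. → (62, 34)
3P: (62, 34) + (55, 26). λ = (26 - 34)/(55 - 62) ≡ 63/64 mod 71. 64⁻¹ ≡ 10 (mod 71) since 64·10 = 640 ≡ 1, so λ ≡ 62.
  x = λ² - 62 - 55 = 3844 - 117 ≡ 35; y = λ·(62 - 35) - 34 ≡ 7. → (35, 7)
3P = (35, 7).
Next 3Q:
Repeated addition: build up to 3Q.
2Q: tangent at (12, 63): λ = (3·12² + 44)/(2·63) ≡ 50/55. 55⁻¹ ≡ 31 (mod 71), so λ ≡ 50·31 ≡ 59.
  x = λ² - 12 - 12 = 3481 - 24 ≡ 49; y = λ·(12 - 49) - 63 ≡ 26. → (49, 26)
3Q: (49, 26) + (12, 63). λ = (63 - 26)/(12 - 49) ≡ 37/34 mod 71. 34⁻¹ ≡ 23 (mod 71), so λ ≡ 70.
  x = λ² - 49 - 12 = 4900 - 61 ≡ 11; y = λ·(49 - 11) - 26 ≡ 7. → (11, 7)
3Q = (11, 7).
Finally 3P + 3Q:
(35, 7) + (11, 7). λ = (7 - 7)/(11 - 35) ≡ 0/47 mod 71. 47⁻¹ ≡ 68 (mod 71), so λ ≡ 0.
  x = λ² - 35 - 11 = 0 - 46 ≡ 25; y = λ·(35 - 25) - 7 ≡ 64. → (25, 64)

(25, 64)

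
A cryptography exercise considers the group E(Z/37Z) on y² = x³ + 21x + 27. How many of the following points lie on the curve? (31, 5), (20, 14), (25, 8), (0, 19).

(31, 5): 5² ≡ 25, rhs ≡ 18 → off.
(20, 14): 14² ≡ 11, rhs ≡ 11 → on.
(25, 8): 8² ≡ 27, rhs ≡ 8 → off.
(0, 19): 19² ≡ 28, rhs ≡ 27 → off.

1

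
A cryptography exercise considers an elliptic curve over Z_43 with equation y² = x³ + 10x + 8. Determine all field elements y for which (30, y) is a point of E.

none

x³ + 10x + 8 = 27308 ≡ 3 (mod 43).
3 is a non-residue mod 43; no y exists.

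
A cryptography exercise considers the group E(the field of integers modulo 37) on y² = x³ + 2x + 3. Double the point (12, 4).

(3, 31)

tangent at (12, 4): λ = (3·12² + 2)/(2·4) ≡ 27/8. 8⁻¹ ≡ 14 (mod 37), so λ ≡ 27·14 ≡ 8.
  x = λ² - 12 - 12 = 64 - 24 ≡ 3; y = λ·(12 - 3) - 4 ≡ 31. → (3, 31)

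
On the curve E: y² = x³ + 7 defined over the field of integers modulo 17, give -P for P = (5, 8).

-(5, 8) = (5, -8 mod 17) = (5, 9).

(5, 9)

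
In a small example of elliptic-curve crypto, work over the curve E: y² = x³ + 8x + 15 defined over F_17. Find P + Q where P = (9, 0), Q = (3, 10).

(9, 0) + (3, 10). λ = (10 - 0)/(3 - 9) ≡ 10/11 mod 17. 11⁻¹ ≡ 14 (mod 17), so λ ≡ 4.
  x = λ² - 9 - 3 = 16 - 12 ≡ 4; y = λ·(9 - 4) - 0 ≡ 3. → (4, 3)

(4, 3)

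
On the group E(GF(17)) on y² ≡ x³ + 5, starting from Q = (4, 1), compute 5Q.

Double-and-add on 5 = (101)₂. Start with Q = (4, 1) for the leading 1-bit.
double: tangent at (4, 1): λ = (3·4² + 0)/(2·1) ≡ 14/2. 2⁻¹ ≡ 9 (mod 17), so λ ≡ 14·9 ≡ 7.
  x = λ² - 4 - 4 = 49 - 8 ≡ 7; y = λ·(4 - 7) - 1 ≡ 12. → (7, 12)
double: tangent at (7, 12): λ = (3·7² + 0)/(2·12) ≡ 11/7. 7⁻¹ ≡ 5 (mod 17) since 7·5 = 35 ≡ 1, so λ ≡ 11·5 ≡ 4.
  x = λ² - 7 - 7 = 16 - 14 ≡ 2; y = λ·(7 - 2) - 12 ≡ 8. → (2, 8)
add Q: (2, 8) + (4, 1). λ = (1 - 8)/(4 - 2) ≡ 10/2 mod 17. 2⁻¹ ≡ 9 (mod 17), so λ ≡ 5.
  x = λ² - 2 - 4 = 25 - 6 ≡ 2; y = λ·(2 - 2) - 8 ≡ 9. → (2, 9)

(2, 9)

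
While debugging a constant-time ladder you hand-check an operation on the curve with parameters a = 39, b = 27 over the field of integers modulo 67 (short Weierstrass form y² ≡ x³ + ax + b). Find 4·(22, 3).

Write Q = (22, 3).
Repeated addition: build up to 4Q.
2Q: tangent at (22, 3): λ = (3·22² + 39)/(2·3) ≡ 17/6. 6⁻¹ ≡ 56 (mod 67) since 6·56 = 336 ≡ 1, so λ ≡ 17·56 ≡ 14.
  x = λ² - 22 - 22 = 196 - 44 ≡ 18; y = λ·(22 - 18) - 3 ≡ 53. → (18, 53)
3Q: (18, 53) + (22, 3). λ = (3 - 53)/(22 - 18) ≡ 17/4 mod 67. 4⁻¹ ≡ 17 (mod 67), so λ ≡ 21.
  x = λ² - 18 - 22 = 441 - 40 ≡ 66; y = λ·(18 - 66) - 53 ≡ 11. → (66, 11)
4Q: (66, 11) + (22, 3). λ = (3 - 11)/(22 - 66) ≡ 59/23 mod 67. 23⁻¹ ≡ 35 (mod 67) since 23·35 = 805 ≡ 1, so λ ≡ 55.
  x = λ² - 66 - 22 = 3025 - 88 ≡ 56; y = λ·(66 - 56) - 11 ≡ 3. → (56, 3)

(56, 3)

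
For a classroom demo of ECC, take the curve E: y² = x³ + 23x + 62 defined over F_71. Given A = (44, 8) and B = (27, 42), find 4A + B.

First 4A:
Double-and-add on 4 = (100)₂. Start with A = (44, 8) for the leading 1-bit.
double: tangent at (44, 8): λ = (3·44² + 23)/(2·8) ≡ 9/16. 16⁻¹ ≡ 40 (mod 71), so λ ≡ 9·40 ≡ 5.
  x = λ² - 44 - 44 = 25 - 88 ≡ 8; y = λ·(44 - 8) - 8 ≡ 30. → (8, 30)
double: tangent at (8, 30): λ = (3·8² + 23)/(2·30) ≡ 2/60. 60⁻¹ ≡ 58 (mod 71), so λ ≡ 2·58 ≡ 45.
  x = λ² - 8 - 8 = 2025 - 16 ≡ 21; y = λ·(8 - 21) - 30 ≡ 24. → (21, 24)
4A = (21, 24).
Finally 4A + B:
(21, 24) + (27, 42). λ = (42 - 24)/(27 - 21) ≡ 18/6 mod 71. 6⁻¹ ≡ 12 (mod 71), so λ ≡ 3.
  x = λ² - 21 - 27 = 9 - 48 ≡ 32; y = λ·(21 - 32) - 24 ≡ 14. → (32, 14)

(32, 14)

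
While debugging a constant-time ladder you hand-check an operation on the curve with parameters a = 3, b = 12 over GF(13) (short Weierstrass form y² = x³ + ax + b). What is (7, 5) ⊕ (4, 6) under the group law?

(5, 3)

(7, 5) + (4, 6). λ = (6 - 5)/(4 - 7) ≡ 1/10 mod 13. 10⁻¹ ≡ 4 (mod 13) since 10·4 = 40 ≡ 1, so λ ≡ 4.
  x = λ² - 7 - 4 = 16 - 11 ≡ 5; y = λ·(7 - 5) - 5 ≡ 3. → (5, 3)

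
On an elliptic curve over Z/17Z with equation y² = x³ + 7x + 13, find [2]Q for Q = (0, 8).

(15, 12)

tangent at (0, 8): λ = (3·0² + 7)/(2·8) ≡ 7/16. 16⁻¹ ≡ 16 (mod 17), so λ ≡ 7·16 ≡ 10.
  x = λ² - 0 - 0 = 100 - 0 ≡ 15; y = λ·(0 - 15) - 8 ≡ 12. → (15, 12)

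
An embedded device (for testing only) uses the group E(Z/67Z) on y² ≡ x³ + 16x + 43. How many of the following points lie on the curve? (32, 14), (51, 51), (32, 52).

1

(32, 14): 14² ≡ 62, rhs ≡ 24 → off.
(51, 51): 51² ≡ 55, rhs ≡ 46 → off.
(32, 52): 52² ≡ 24, rhs ≡ 24 → on.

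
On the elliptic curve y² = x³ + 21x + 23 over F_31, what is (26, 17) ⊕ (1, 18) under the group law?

(29, 29)

(26, 17) + (1, 18). λ = (18 - 17)/(1 - 26) ≡ 1/6 mod 31. 6⁻¹ ≡ 26 (mod 31) since 6·26 = 156 ≡ 1, so λ ≡ 26.
  x = λ² - 26 - 1 = 676 - 27 ≡ 29; y = λ·(26 - 29) - 17 ≡ 29. → (29, 29)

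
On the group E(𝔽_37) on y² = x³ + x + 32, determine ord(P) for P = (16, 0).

2P: (16, 0) + (16, 0): same x and y₁ ≡ -y₂, so the sum is the point at infinity.
2P = the point at infinity, so the order is 2.

2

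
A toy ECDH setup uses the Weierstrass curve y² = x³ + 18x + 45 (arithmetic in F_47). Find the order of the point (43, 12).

2P: tangent at (43, 12): λ = (3·43² + 18)/(2·12) ≡ 19/24. 24⁻¹ ≡ 2 (mod 47) since 24·2 = 48 ≡ 1, so λ ≡ 19·2 ≡ 38.
  x = λ² - 43 - 43 = 1444 - 86 ≡ 42; y = λ·(43 - 42) - 12 ≡ 26. → (42, 26)
3P: (42, 26) + (43, 12). λ = (12 - 26)/(43 - 42) ≡ 33/1 mod 47. 1⁻¹ ≡ 1 (mod 47), so λ ≡ 33.
  x = λ² - 42 - 43 = 1089 - 85 ≡ 17; y = λ·(42 - 17) - 26 ≡ 0. → (17, 0)
4P: (17, 0) + (43, 12). λ = (12 - 0)/(43 - 17) ≡ 12/26 mod 47. 26⁻¹ ≡ 38 (mod 47), so λ ≡ 33.
  x = λ² - 17 - 43 = 1089 - 60 ≡ 42; y = λ·(17 - 42) - 0 ≡ 21. → (42, 21)
5P: (42, 21) + (43, 12). λ = (12 - 21)/(43 - 42) ≡ 38/1 mod 47. 1⁻¹ ≡ 1 (mod 47), so λ ≡ 38.
  x = λ² - 42 - 43 = 1444 - 85 ≡ 43; y = λ·(42 - 43) - 21 ≡ 35. → (43, 35)
6P: (43, 35) + (43, 12): same x and y₁ ≡ -y₂, so the sum is O.
6P = O, so the order is 6.

6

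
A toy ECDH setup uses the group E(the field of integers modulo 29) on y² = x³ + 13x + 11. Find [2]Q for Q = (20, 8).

tangent at (20, 8): λ = (3·20² + 13)/(2·8) ≡ 24/16. 16⁻¹ ≡ 20 (mod 29) since 16·20 = 320 ≡ 1, so λ ≡ 24·20 ≡ 16.
  x = λ² - 20 - 20 = 256 - 40 ≡ 13; y = λ·(20 - 13) - 8 ≡ 17. → (13, 17)

(13, 17)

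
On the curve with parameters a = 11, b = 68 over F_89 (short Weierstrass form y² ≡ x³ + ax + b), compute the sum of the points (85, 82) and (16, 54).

(85, 82) + (16, 54). λ = (54 - 82)/(16 - 85) ≡ 61/20 mod 89. 20⁻¹ ≡ 49 (mod 89), so λ ≡ 52.
  x = λ² - 85 - 16 = 2704 - 101 ≡ 22; y = λ·(85 - 22) - 82 ≡ 79. → (22, 79)

(22, 79)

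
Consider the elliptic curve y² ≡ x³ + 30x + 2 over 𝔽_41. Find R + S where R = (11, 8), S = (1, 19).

(11, 8) + (1, 19). λ = (19 - 8)/(1 - 11) ≡ 11/31 mod 41. 31⁻¹ ≡ 4 (mod 41) since 31·4 = 124 ≡ 1, so λ ≡ 3.
  x = λ² - 11 - 1 = 9 - 12 ≡ 38; y = λ·(11 - 38) - 8 ≡ 34. → (38, 34)

(38, 34)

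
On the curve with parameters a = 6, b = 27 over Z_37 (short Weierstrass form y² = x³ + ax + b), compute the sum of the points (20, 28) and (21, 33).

(21, 4)

(20, 28) + (21, 33). λ = (33 - 28)/(21 - 20) ≡ 5/1 mod 37. 1⁻¹ ≡ 1 (mod 37), so λ ≡ 5.
  x = λ² - 20 - 21 = 25 - 41 ≡ 21; y = λ·(20 - 21) - 28 ≡ 4. → (21, 4)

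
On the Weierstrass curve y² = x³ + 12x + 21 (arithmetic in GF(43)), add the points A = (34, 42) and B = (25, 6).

(34, 42) + (25, 6). λ = (6 - 42)/(25 - 34) ≡ 7/34 mod 43. 34⁻¹ ≡ 19 (mod 43), so λ ≡ 4.
  x = λ² - 34 - 25 = 16 - 59 ≡ 0; y = λ·(34 - 0) - 42 ≡ 8. → (0, 8)

(0, 8)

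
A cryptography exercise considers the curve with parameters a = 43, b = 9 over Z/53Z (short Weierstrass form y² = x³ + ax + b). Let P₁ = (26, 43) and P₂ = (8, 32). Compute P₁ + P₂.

(26, 43) + (8, 32). λ = (32 - 43)/(8 - 26) ≡ 42/35 mod 53. 35⁻¹ ≡ 50 (mod 53) since 35·50 = 1750 ≡ 1, so λ ≡ 33.
  x = λ² - 26 - 8 = 1089 - 34 ≡ 48; y = λ·(26 - 48) - 43 ≡ 26. → (48, 26)

(48, 26)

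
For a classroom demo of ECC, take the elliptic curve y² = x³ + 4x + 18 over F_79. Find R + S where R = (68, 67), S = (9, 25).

(68, 67) + (9, 25). λ = (25 - 67)/(9 - 68) ≡ 37/20 mod 79. 20⁻¹ ≡ 4 (mod 79), so λ ≡ 69.
  x = λ² - 68 - 9 = 4761 - 77 ≡ 23; y = λ·(68 - 23) - 67 ≡ 36. → (23, 36)

(23, 36)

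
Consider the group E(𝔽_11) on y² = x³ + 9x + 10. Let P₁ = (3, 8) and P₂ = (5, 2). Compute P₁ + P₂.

(3, 8) + (5, 2). λ = (2 - 8)/(5 - 3) ≡ 5/2 mod 11. 2⁻¹ ≡ 6 (mod 11), so λ ≡ 8.
  x = λ² - 3 - 5 = 64 - 8 ≡ 1; y = λ·(3 - 1) - 8 ≡ 8. → (1, 8)

(1, 8)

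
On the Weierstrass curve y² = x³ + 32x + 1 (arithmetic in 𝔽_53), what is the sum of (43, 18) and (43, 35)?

The two points share x = 43 and their y-coordinates satisfy 18 + 35 ≡ 0 (mod 53), so they are inverses. Their sum is O.

O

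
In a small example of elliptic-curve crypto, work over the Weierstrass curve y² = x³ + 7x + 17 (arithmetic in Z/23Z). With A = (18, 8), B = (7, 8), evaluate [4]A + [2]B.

First 4A:
Repeated addition: build up to 4A.
2A: tangent at (18, 8): λ = (3·18² + 7)/(2·8) ≡ 13/16. 16⁻¹ ≡ 13 (mod 23) since 16·13 = 208 ≡ 1, so λ ≡ 13·13 ≡ 8.
  x = λ² - 18 - 18 = 64 - 36 ≡ 5; y = λ·(18 - 5) - 8 ≡ 4. → (5, 4)
3A: (5, 4) + (18, 8). λ = (8 - 4)/(18 - 5) ≡ 4/13 mod 23. 13⁻¹ ≡ 16 (mod 23), so λ ≡ 18.
  x = λ² - 5 - 18 = 324 - 23 ≡ 2; y = λ·(5 - 2) - 4 ≡ 4. → (2, 4)
4A: (2, 4) + (18, 8). λ = (8 - 4)/(18 - 2) ≡ 4/16 mod 23. 16⁻¹ ≡ 13 (mod 23), so λ ≡ 6.
  x = λ² - 2 - 18 = 36 - 20 ≡ 16; y = λ·(2 - 16) - 4 ≡ 4. → (16, 4)
4A = (16, 4).
Next 2B:
Repeated addition: build up to 2B.
2B: tangent at (7, 8): λ = (3·7² + 7)/(2·8) ≡ 16/16. 16⁻¹ ≡ 13 (mod 23) since 16·13 = 208 ≡ 1, so λ ≡ 16·13 ≡ 1.
  x = λ² - 7 - 7 = 1 - 14 ≡ 10; y = λ·(7 - 10) - 8 ≡ 12. → (10, 12)
2B = (10, 12).
Finally 4A + 2B:
(16, 4) + (10, 12). λ = (12 - 4)/(10 - 16) ≡ 8/17 mod 23. 17⁻¹ ≡ 19 (mod 23) since 17·19 = 323 ≡ 1, so λ ≡ 14.
  x = λ² - 16 - 10 = 196 - 26 ≡ 9; y = λ·(16 - 9) - 4 ≡ 2. → (9, 2)

(9, 2)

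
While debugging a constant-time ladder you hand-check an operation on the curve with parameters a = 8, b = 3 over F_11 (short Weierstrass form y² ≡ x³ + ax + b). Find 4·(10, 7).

Write P = (10, 7).
Double-and-add on 4 = (100)₂. Start with P = (10, 7) for the leading 1-bit.
double: tangent at (10, 7): λ = (3·10² + 8)/(2·7) ≡ 0/3. 3⁻¹ ≡ 4 (mod 11), so λ ≡ 0·4 ≡ 0.
  x = λ² - 10 - 10 = 0 - 20 ≡ 2; y = λ·(10 - 2) - 7 ≡ 4. → (2, 4)
double: tangent at (2, 4): λ = (3·2² + 8)/(2·4) ≡ 9/8. 8⁻¹ ≡ 7 (mod 11), so λ ≡ 9·7 ≡ 8.
  x = λ² - 2 - 2 = 64 - 4 ≡ 5; y = λ·(2 - 5) - 4 ≡ 5. → (5, 5)

(5, 5)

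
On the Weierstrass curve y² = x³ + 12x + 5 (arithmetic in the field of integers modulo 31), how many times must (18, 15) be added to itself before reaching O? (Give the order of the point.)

9

2P: tangent at (18, 15): λ = (3·18² + 12)/(2·15) ≡ 23/30. 30⁻¹ ≡ 30 (mod 31), so λ ≡ 23·30 ≡ 8.
  x = λ² - 18 - 18 = 64 - 36 ≡ 28; y = λ·(18 - 28) - 15 ≡ 29. → (28, 29)
3P: (28, 29) + (18, 15). λ = (15 - 29)/(18 - 28) ≡ 17/21 mod 31. 21⁻¹ ≡ 3 (mod 31), so λ ≡ 20.
  x = λ² - 28 - 18 = 400 - 46 ≡ 13; y = λ·(28 - 13) - 29 ≡ 23. → (13, 23)
4P: (13, 23) + (18, 15). λ = (15 - 23)/(18 - 13) ≡ 23/5 mod 31. 5⁻¹ ≡ 25 (mod 31) since 5·25 = 125 ≡ 1, so λ ≡ 17.
  x = λ² - 13 - 18 = 289 - 31 ≡ 10; y = λ·(13 - 10) - 23 ≡ 28. → (10, 28)
5P: (10, 28) + (18, 15). λ = (15 - 28)/(18 - 10) ≡ 18/8 mod 31. 8⁻¹ ≡ 4 (mod 31), so λ ≡ 10.
  x = λ² - 10 - 18 = 100 - 28 ≡ 10; y = λ·(10 - 10) - 28 ≡ 3. → (10, 3)
6P: (10, 3) + (18, 15). λ = (15 - 3)/(18 - 10) ≡ 12/8 mod 31. 8⁻¹ ≡ 4 (mod 31), so λ ≡ 17.
  x = λ² - 10 - 18 = 289 - 28 ≡ 13; y = λ·(10 - 13) - 3 ≡ 8. → (13, 8)
7P: (13, 8) + (18, 15). λ = (15 - 8)/(18 - 13) ≡ 7/5 mod 31. 5⁻¹ ≡ 25 (mod 31), so λ ≡ 20.
  x = λ² - 13 - 18 = 400 - 31 ≡ 28; y = λ·(13 - 28) - 8 ≡ 2. → (28, 2)
8P: (28, 2) + (18, 15). λ = (15 - 2)/(18 - 28) ≡ 13/21 mod 31. 21⁻¹ ≡ 3 (mod 31), so λ ≡ 8.
  x = λ² - 28 - 18 = 64 - 46 ≡ 18; y = λ·(28 - 18) - 2 ≡ 16. → (18, 16)
9P: (18, 16) + (18, 15): same x and y₁ ≡ -y₂, so the sum is O.
9P = O, so the order is 9.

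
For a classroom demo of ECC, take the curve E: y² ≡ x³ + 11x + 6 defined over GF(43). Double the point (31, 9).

(22, 19)

tangent at (31, 9): λ = (3·31² + 11)/(2·9) ≡ 13/18. 18⁻¹ ≡ 12 (mod 43), so λ ≡ 13·12 ≡ 27.
  x = λ² - 31 - 31 = 729 - 62 ≡ 22; y = λ·(31 - 22) - 9 ≡ 19. → (22, 19)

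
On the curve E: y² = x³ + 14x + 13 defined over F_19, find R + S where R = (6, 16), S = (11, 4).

(7, 13)

(6, 16) + (11, 4). λ = (4 - 16)/(11 - 6) ≡ 7/5 mod 19. 5⁻¹ ≡ 4 (mod 19) since 5·4 = 20 ≡ 1, so λ ≡ 9.
  x = λ² - 6 - 11 = 81 - 17 ≡ 7; y = λ·(6 - 7) - 16 ≡ 13. → (7, 13)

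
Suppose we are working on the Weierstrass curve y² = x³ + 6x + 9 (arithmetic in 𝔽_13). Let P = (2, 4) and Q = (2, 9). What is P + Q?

O

The two points share x = 2 and their y-coordinates satisfy 4 + 9 ≡ 0 (mod 13), so they are inverses. Their sum is O.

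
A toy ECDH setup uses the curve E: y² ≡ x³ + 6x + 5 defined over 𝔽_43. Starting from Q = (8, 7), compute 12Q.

Double-and-add on 12 = (1100)₂. Start with Q = (8, 7) for the leading 1-bit.
double: tangent at (8, 7): λ = (3·8² + 6)/(2·7) ≡ 26/14. 14⁻¹ ≡ 40 (mod 43), so λ ≡ 26·40 ≡ 8.
  x = λ² - 8 - 8 = 64 - 16 ≡ 5; y = λ·(8 - 5) - 7 ≡ 17. → (5, 17)
add Q: (5, 17) + (8, 7). λ = (7 - 17)/(8 - 5) ≡ 33/3 mod 43. 3⁻¹ ≡ 29 (mod 43), so λ ≡ 11.
  x = λ² - 5 - 8 = 121 - 13 ≡ 22; y = λ·(5 - 22) - 17 ≡ 11. → (22, 11)
double: tangent at (22, 11): λ = (3·22² + 6)/(2·11) ≡ 39/22. 22⁻¹ ≡ 2 (mod 43), so λ ≡ 39·2 ≡ 35.
  x = λ² - 22 - 22 = 1225 - 44 ≡ 20; y = λ·(22 - 20) - 11 ≡ 16. → (20, 16)
double: tangent at (20, 16): λ = (3·20² + 6)/(2·16) ≡ 2/32. 32⁻¹ ≡ 39 (mod 43), so λ ≡ 2·39 ≡ 35.
  x = λ² - 20 - 20 = 1225 - 40 ≡ 24; y = λ·(20 - 24) - 16 ≡ 16. → (24, 16)

(24, 16)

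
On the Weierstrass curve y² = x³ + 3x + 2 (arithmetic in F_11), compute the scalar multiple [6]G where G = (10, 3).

(2, 7)

Double-and-add on 6 = (110)₂. Start with G = (10, 3) for the leading 1-bit.
double: tangent at (10, 3): λ = (3·10² + 3)/(2·3) ≡ 6/6. 6⁻¹ ≡ 2 (mod 11), so λ ≡ 6·2 ≡ 1.
  x = λ² - 10 - 10 = 1 - 20 ≡ 3; y = λ·(10 - 3) - 3 ≡ 4. → (3, 4)
add G: (3, 4) + (10, 3). λ = (3 - 4)/(10 - 3) ≡ 10/7 mod 11. 7⁻¹ ≡ 8 (mod 11), so λ ≡ 3.
  x = λ² - 3 - 10 = 9 - 13 ≡ 7; y = λ·(3 - 7) - 4 ≡ 6. → (7, 6)
double: tangent at (7, 6): λ = (3·7² + 3)/(2·6) ≡ 7/1. 1⁻¹ ≡ 1 (mod 11), so λ ≡ 7·1 ≡ 7.
  x = λ² - 7 - 7 = 49 - 14 ≡ 2; y = λ·(7 - 2) - 6 ≡ 7. → (2, 7)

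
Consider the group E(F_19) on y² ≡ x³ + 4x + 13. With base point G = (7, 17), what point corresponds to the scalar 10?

(5, 5)

Repeated addition: build up to 10G.
2G: tangent at (7, 17): λ = (3·7² + 4)/(2·17) ≡ 18/15. 15⁻¹ ≡ 14 (mod 19), so λ ≡ 18·14 ≡ 5.
  x = λ² - 7 - 7 = 25 - 14 ≡ 11; y = λ·(7 - 11) - 17 ≡ 1. → (11, 1)
3G: (11, 1) + (7, 17). λ = (17 - 1)/(7 - 11) ≡ 16/15 mod 19. 15⁻¹ ≡ 14 (mod 19), so λ ≡ 15.
  x = λ² - 11 - 7 = 225 - 18 ≡ 17; y = λ·(11 - 17) - 1 ≡ 4. → (17, 4)
4G: (17, 4) + (7, 17). λ = (17 - 4)/(7 - 17) ≡ 13/9 mod 19. 9⁻¹ ≡ 17 (mod 19) since 9·17 = 153 ≡ 1, so λ ≡ 12.
  x = λ² - 17 - 7 = 144 - 24 ≡ 6; y = λ·(17 - 6) - 4 ≡ 14. → (6, 14)
5G: (6, 14) + (7, 17). λ = (17 - 14)/(7 - 6) ≡ 3/1 mod 19. 1⁻¹ ≡ 1 (mod 19), so λ ≡ 3.
  x = λ² - 6 - 7 = 9 - 13 ≡ 15; y = λ·(6 - 15) - 14 ≡ 16. → (15, 16)
6G: (15, 16) + (7, 17). λ = (17 - 16)/(7 - 15) ≡ 1/11 mod 19. 11⁻¹ ≡ 7 (mod 19), so λ ≡ 7.
  x = λ² - 15 - 7 = 49 - 22 ≡ 8; y = λ·(15 - 8) - 16 ≡ 14. → (8, 14)
7G: (8, 14) + (7, 17). λ = (17 - 14)/(7 - 8) ≡ 3/18 mod 19. 18⁻¹ ≡ 18 (mod 19) since 18·18 = 324 ≡ 1, so λ ≡ 16.
  x = λ² - 8 - 7 = 256 - 15 ≡ 13; y = λ·(8 - 13) - 14 ≡ 1. → (13, 1)
8G: (13, 1) + (7, 17). λ = (17 - 1)/(7 - 13) ≡ 16/13 mod 19. 13⁻¹ ≡ 3 (mod 19) since 13·3 = 39 ≡ 1, so λ ≡ 10.
  x = λ² - 13 - 7 = 100 - 20 ≡ 4; y = λ·(13 - 4) - 1 ≡ 13. → (4, 13)
9G: (4, 13) + (7, 17). λ = (17 - 13)/(7 - 4) ≡ 4/3 mod 19. 3⁻¹ ≡ 13 (mod 19), so λ ≡ 14.
  x = λ² - 4 - 7 = 196 - 11 ≡ 14; y = λ·(4 - 14) - 13 ≡ 18. → (14, 18)
10G: (14, 18) + (7, 17). λ = (17 - 18)/(7 - 14) ≡ 18/12 mod 19. 12⁻¹ ≡ 8 (mod 19), so λ ≡ 11.
  x = λ² - 14 - 7 = 121 - 21 ≡ 5; y = λ·(14 - 5) - 18 ≡ 5. → (5, 5)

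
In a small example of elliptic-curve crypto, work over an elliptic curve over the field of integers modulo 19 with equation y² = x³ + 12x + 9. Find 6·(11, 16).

Write G = (11, 16).
Repeated addition: build up to 6G.
2G: tangent at (11, 16): λ = (3·11² + 12)/(2·16) ≡ 14/13. 13⁻¹ ≡ 3 (mod 19) since 13·3 = 39 ≡ 1, so λ ≡ 14·3 ≡ 4.
  x = λ² - 11 - 11 = 16 - 22 ≡ 13; y = λ·(11 - 13) - 16 ≡ 14. → (13, 14)
3G: (13, 14) + (11, 16). λ = (16 - 14)/(11 - 13) ≡ 2/17 mod 19. 17⁻¹ ≡ 9 (mod 19), so λ ≡ 18.
  x = λ² - 13 - 11 = 324 - 24 ≡ 15; y = λ·(13 - 15) - 14 ≡ 7. → (15, 7)
4G: (15, 7) + (11, 16). λ = (16 - 7)/(11 - 15) ≡ 9/15 mod 19. 15⁻¹ ≡ 14 (mod 19) since 15·14 = 210 ≡ 1, so λ ≡ 12.
  x = λ² - 15 - 11 = 144 - 26 ≡ 4; y = λ·(15 - 4) - 7 ≡ 11. → (4, 11)
5G: (4, 11) + (11, 16). λ = (16 - 11)/(11 - 4) ≡ 5/7 mod 19. 7⁻¹ ≡ 11 (mod 19), so λ ≡ 17.
  x = λ² - 4 - 11 = 289 - 15 ≡ 8; y = λ·(4 - 8) - 11 ≡ 16. → (8, 16)
6G: (8, 16) + (11, 16). λ = (16 - 16)/(11 - 8) ≡ 0/3 mod 19. 3⁻¹ ≡ 13 (mod 19), so λ ≡ 0.
  x = λ² - 8 - 11 = 0 - 19 ≡ 0; y = λ·(8 - 0) - 16 ≡ 3. → (0, 3)

(0, 3)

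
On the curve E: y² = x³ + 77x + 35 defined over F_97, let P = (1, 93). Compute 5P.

(1, 4)

Double-and-add on 5 = (101)₂. Start with P = (1, 93) for the leading 1-bit.
double: tangent at (1, 93): λ = (3·1² + 77)/(2·93) ≡ 80/89. 89⁻¹ ≡ 12 (mod 97), so λ ≡ 80·12 ≡ 87.
  x = λ² - 1 - 1 = 7569 - 2 ≡ 1; y = λ·(1 - 1) - 93 ≡ 4. → (1, 4)
double: tangent at (1, 4): λ = (3·1² + 77)/(2·4) ≡ 80/8. 8⁻¹ ≡ 85 (mod 97) since 8·85 = 680 ≡ 1, so λ ≡ 80·85 ≡ 10.
  x = λ² - 1 - 1 = 100 - 2 ≡ 1; y = λ·(1 - 1) - 4 ≡ 93. → (1, 93)
add P: tangent at (1, 93): λ = (3·1² + 77)/(2·93) ≡ 80/89. 89⁻¹ ≡ 12 (mod 97) since 89·12 = 1068 ≡ 1, so λ ≡ 80·12 ≡ 87.
  x = λ² - 1 - 1 = 7569 - 2 ≡ 1; y = λ·(1 - 1) - 93 ≡ 4. → (1, 4)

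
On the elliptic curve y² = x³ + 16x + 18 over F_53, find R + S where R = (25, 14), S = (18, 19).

(17, 3)

(25, 14) + (18, 19). λ = (19 - 14)/(18 - 25) ≡ 5/46 mod 53. 46⁻¹ ≡ 15 (mod 53), so λ ≡ 22.
  x = λ² - 25 - 18 = 484 - 43 ≡ 17; y = λ·(25 - 17) - 14 ≡ 3. → (17, 3)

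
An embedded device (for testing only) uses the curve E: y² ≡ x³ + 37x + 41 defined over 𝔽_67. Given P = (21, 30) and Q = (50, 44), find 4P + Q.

(34, 66)

First 4P:
Repeated addition: build up to 4P.
2P: tangent at (21, 30): λ = (3·21² + 37)/(2·30) ≡ 20/60. 60⁻¹ ≡ 19 (mod 67), so λ ≡ 20·19 ≡ 45.
  x = λ² - 21 - 21 = 2025 - 42 ≡ 40; y = λ·(21 - 40) - 30 ≡ 53. → (40, 53)
3P: (40, 53) + (21, 30). λ = (30 - 53)/(21 - 40) ≡ 44/48 mod 67. 48⁻¹ ≡ 7 (mod 67) since 48·7 = 336 ≡ 1, so λ ≡ 40.
  x = λ² - 40 - 21 = 1600 - 61 ≡ 65; y = λ·(40 - 65) - 53 ≡ 19. → (65, 19)
4P: (65, 19) + (21, 30). λ = (30 - 19)/(21 - 65) ≡ 11/23 mod 67. 23⁻¹ ≡ 35 (mod 67), so λ ≡ 50.
  x = λ² - 65 - 21 = 2500 - 86 ≡ 2; y = λ·(65 - 2) - 19 ≡ 49. → (2, 49)
4P = (2, 49).
Finally 4P + Q:
(2, 49) + (50, 44). λ = (44 - 49)/(50 - 2) ≡ 62/48 mod 67. 48⁻¹ ≡ 7 (mod 67) since 48·7 = 336 ≡ 1, so λ ≡ 32.
  x = λ² - 2 - 50 = 1024 - 52 ≡ 34; y = λ·(2 - 34) - 49 ≡ 66. → (34, 66)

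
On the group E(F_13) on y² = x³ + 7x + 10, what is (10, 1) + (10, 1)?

tangent at (10, 1): λ = (3·10² + 7)/(2·1) ≡ 8/2. 2⁻¹ ≡ 7 (mod 13) since 2·7 = 14 ≡ 1, so λ ≡ 8·7 ≡ 4.
  x = λ² - 10 - 10 = 16 - 20 ≡ 9; y = λ·(10 - 9) - 1 ≡ 3. → (9, 3)

(9, 3)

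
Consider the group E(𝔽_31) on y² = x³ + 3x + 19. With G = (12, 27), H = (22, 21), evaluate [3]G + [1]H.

(6, 25)

First 3G:
Repeated addition: build up to 3G.
2G: tangent at (12, 27): λ = (3·12² + 3)/(2·27) ≡ 1/23. 23⁻¹ ≡ 27 (mod 31) since 23·27 = 621 ≡ 1, so λ ≡ 1·27 ≡ 27.
  x = λ² - 12 - 12 = 729 - 24 ≡ 23; y = λ·(12 - 23) - 27 ≡ 17. → (23, 17)
3G: (23, 17) + (12, 27). λ = (27 - 17)/(12 - 23) ≡ 10/20 mod 31. 20⁻¹ ≡ 14 (mod 31), so λ ≡ 16.
  x = λ² - 23 - 12 = 256 - 35 ≡ 4; y = λ·(23 - 4) - 17 ≡ 8. → (4, 8)
3G = (4, 8).
Finally 3G + H:
(4, 8) + (22, 21). λ = (21 - 8)/(22 - 4) ≡ 13/18 mod 31. 18⁻¹ ≡ 19 (mod 31), so λ ≡ 30.
  x = λ² - 4 - 22 = 900 - 26 ≡ 6; y = λ·(4 - 6) - 8 ≡ 25. → (6, 25)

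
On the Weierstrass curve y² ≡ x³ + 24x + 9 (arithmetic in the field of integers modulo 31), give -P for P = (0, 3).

-(0, 3) = (0, -3 mod 31) = (0, 28).

(0, 28)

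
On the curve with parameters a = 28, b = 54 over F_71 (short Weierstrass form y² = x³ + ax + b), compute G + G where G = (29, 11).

tangent at (29, 11): λ = (3·29² + 28)/(2·11) ≡ 66/22. 22⁻¹ ≡ 42 (mod 71), so λ ≡ 66·42 ≡ 3.
  x = λ² - 29 - 29 = 9 - 58 ≡ 22; y = λ·(29 - 22) - 11 ≡ 10. → (22, 10)

(22, 10)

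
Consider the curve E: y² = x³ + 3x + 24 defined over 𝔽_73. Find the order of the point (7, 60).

2P: tangent at (7, 60): λ = (3·7² + 3)/(2·60) ≡ 4/47. 47⁻¹ ≡ 14 (mod 73), so λ ≡ 4·14 ≡ 56.
  x = λ² - 7 - 7 = 3136 - 14 ≡ 56; y = λ·(7 - 56) - 60 ≡ 43. → (56, 43)
3P: (56, 43) + (7, 60). λ = (60 - 43)/(7 - 56) ≡ 17/24 mod 73. 24⁻¹ ≡ 70 (mod 73), so λ ≡ 22.
  x = λ² - 56 - 7 = 484 - 63 ≡ 56; y = λ·(56 - 56) - 43 ≡ 30. → (56, 30)
4P: (56, 30) + (7, 60). λ = (60 - 30)/(7 - 56) ≡ 30/24 mod 73. 24⁻¹ ≡ 70 (mod 73), so λ ≡ 56.
  x = λ² - 56 - 7 = 3136 - 63 ≡ 7; y = λ·(56 - 7) - 30 ≡ 13. → (7, 13)
5P: (7, 13) + (7, 60): same x and y₁ ≡ -y₂, so the sum is O.
5P = O, so the order is 5.

5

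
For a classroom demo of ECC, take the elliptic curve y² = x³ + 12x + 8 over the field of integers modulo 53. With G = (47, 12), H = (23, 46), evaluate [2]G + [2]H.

(40, 27)

First 2G:
Repeated addition: build up to 2G.
2G: tangent at (47, 12): λ = (3·47² + 12)/(2·12) ≡ 14/24. 24⁻¹ ≡ 42 (mod 53) since 24·42 = 1008 ≡ 1, so λ ≡ 14·42 ≡ 5.
  x = λ² - 47 - 47 = 25 - 94 ≡ 37; y = λ·(47 - 37) - 12 ≡ 38. → (37, 38)
2G = (37, 38).
Next 2H:
Repeated addition: build up to 2H.
2H: tangent at (23, 46): λ = (3·23² + 12)/(2·46) ≡ 9/39. 39⁻¹ ≡ 34 (mod 53), so λ ≡ 9·34 ≡ 41.
  x = λ² - 23 - 23 = 1681 - 46 ≡ 45; y = λ·(23 - 45) - 46 ≡ 6. → (45, 6)
2H = (45, 6).
Finally 2G + 2H:
(37, 38) + (45, 6). λ = (6 - 38)/(45 - 37) ≡ 21/8 mod 53. 8⁻¹ ≡ 20 (mod 53), so λ ≡ 49.
  x = λ² - 37 - 45 = 2401 - 82 ≡ 40; y = λ·(37 - 40) - 38 ≡ 27. → (40, 27)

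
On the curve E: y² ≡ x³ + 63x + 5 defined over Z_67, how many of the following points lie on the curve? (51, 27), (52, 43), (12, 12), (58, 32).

2

(51, 27): 27² ≡ 59, rhs ≡ 60 → off.
(52, 43): 43² ≡ 40, rhs ≡ 40 → on.
(12, 12): 12² ≡ 10, rhs ≡ 10 → on.
(58, 32): 32² ≡ 19, rhs ≡ 49 → off.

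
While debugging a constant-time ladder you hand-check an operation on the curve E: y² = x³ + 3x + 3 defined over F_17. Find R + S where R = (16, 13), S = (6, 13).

(16, 13) + (6, 13). λ = (13 - 13)/(6 - 16) ≡ 0/7 mod 17. 7⁻¹ ≡ 5 (mod 17), so λ ≡ 0.
  x = λ² - 16 - 6 = 0 - 22 ≡ 12; y = λ·(16 - 12) - 13 ≡ 4. → (12, 4)

(12, 4)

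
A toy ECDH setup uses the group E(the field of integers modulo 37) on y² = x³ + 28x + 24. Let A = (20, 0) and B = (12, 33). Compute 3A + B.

First 3A:
Repeated addition: build up to 3A.
2A: (20, 0) + (20, 0): same x and y₁ ≡ -y₂, so the sum is ∞.
3A: ∞ + (20, 0) = (20, 0) (identity).
3A = (20, 0).
Finally 3A + B:
(20, 0) + (12, 33). λ = (33 - 0)/(12 - 20) ≡ 33/29 mod 37. 29⁻¹ ≡ 23 (mod 37) since 29·23 = 667 ≡ 1, so λ ≡ 19.
  x = λ² - 20 - 12 = 361 - 32 ≡ 33; y = λ·(20 - 33) - 0 ≡ 12. → (33, 12)

(33, 12)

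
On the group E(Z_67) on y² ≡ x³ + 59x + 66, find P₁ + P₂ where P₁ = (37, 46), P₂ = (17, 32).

(37, 46) + (17, 32). λ = (32 - 46)/(17 - 37) ≡ 53/47 mod 67. 47⁻¹ ≡ 10 (mod 67) since 47·10 = 470 ≡ 1, so λ ≡ 61.
  x = λ² - 37 - 17 = 3721 - 54 ≡ 49; y = λ·(37 - 49) - 46 ≡ 26. → (49, 26)

(49, 26)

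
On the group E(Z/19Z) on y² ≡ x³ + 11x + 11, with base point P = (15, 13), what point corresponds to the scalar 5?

Repeated addition: build up to 5P.
2P: tangent at (15, 13): λ = (3·15² + 11)/(2·13) ≡ 2/7. 7⁻¹ ≡ 11 (mod 19) since 7·11 = 77 ≡ 1, so λ ≡ 2·11 ≡ 3.
  x = λ² - 15 - 15 = 9 - 30 ≡ 17; y = λ·(15 - 17) - 13 ≡ 0. → (17, 0)
3P: (17, 0) + (15, 13). λ = (13 - 0)/(15 - 17) ≡ 13/17 mod 19. 17⁻¹ ≡ 9 (mod 19), so λ ≡ 3.
  x = λ² - 17 - 15 = 9 - 32 ≡ 15; y = λ·(17 - 15) - 0 ≡ 6. → (15, 6)
4P: (15, 6) + (15, 13): same x and y₁ ≡ -y₂, so the sum is the point at infinity.
5P: the point at infinity + (15, 13) = (15, 13) (identity).

(15, 13)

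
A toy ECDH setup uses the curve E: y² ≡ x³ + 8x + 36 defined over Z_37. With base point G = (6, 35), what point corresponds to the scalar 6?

(21, 17)

Repeated addition: build up to 6G.
2G: tangent at (6, 35): λ = (3·6² + 8)/(2·35) ≡ 5/33. 33⁻¹ ≡ 9 (mod 37) since 33·9 = 297 ≡ 1, so λ ≡ 5·9 ≡ 8.
  x = λ² - 6 - 6 = 64 - 12 ≡ 15; y = λ·(6 - 15) - 35 ≡ 4. → (15, 4)
3G: (15, 4) + (6, 35). λ = (35 - 4)/(6 - 15) ≡ 31/28 mod 37. 28⁻¹ ≡ 4 (mod 37), so λ ≡ 13.
  x = λ² - 15 - 6 = 169 - 21 ≡ 0; y = λ·(15 - 0) - 4 ≡ 6. → (0, 6)
4G: (0, 6) + (6, 35). λ = (35 - 6)/(6 - 0) ≡ 29/6 mod 37. 6⁻¹ ≡ 31 (mod 37), so λ ≡ 11.
  x = λ² - 0 - 6 = 121 - 6 ≡ 4; y = λ·(0 - 4) - 6 ≡ 24. → (4, 24)
5G: (4, 24) + (6, 35). λ = (35 - 24)/(6 - 4) ≡ 11/2 mod 37. 2⁻¹ ≡ 19 (mod 37) since 2·19 = 38 ≡ 1, so λ ≡ 24.
  x = λ² - 4 - 6 = 576 - 10 ≡ 11; y = λ·(4 - 11) - 24 ≡ 30. → (11, 30)
6G: (11, 30) + (6, 35). λ = (35 - 30)/(6 - 11) ≡ 5/32 mod 37. 32⁻¹ ≡ 22 (mod 37), so λ ≡ 36.
  x = λ² - 11 - 6 = 1296 - 17 ≡ 21; y = λ·(11 - 21) - 30 ≡ 17. → (21, 17)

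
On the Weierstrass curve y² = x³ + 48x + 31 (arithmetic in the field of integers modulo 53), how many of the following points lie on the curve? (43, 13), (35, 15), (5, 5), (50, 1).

(43, 13): 13² ≡ 10, rhs ≡ 35 → off.
(35, 15): 15² ≡ 13, rhs ≡ 13 → on.
(5, 5): 5² ≡ 25, rhs ≡ 25 → on.
(50, 1): 1² ≡ 1, rhs ≡ 19 → off.

2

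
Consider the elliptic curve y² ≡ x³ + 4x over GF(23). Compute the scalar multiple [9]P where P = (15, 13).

(7, 7)

Double-and-add on 9 = (1001)₂. Start with P = (15, 13) for the leading 1-bit.
double: tangent at (15, 13): λ = (3·15² + 4)/(2·13) ≡ 12/3. 3⁻¹ ≡ 8 (mod 23) since 3·8 = 24 ≡ 1, so λ ≡ 12·8 ≡ 4.
  x = λ² - 15 - 15 = 16 - 30 ≡ 9; y = λ·(15 - 9) - 13 ≡ 11. → (9, 11)
double: tangent at (9, 11): λ = (3·9² + 4)/(2·11) ≡ 17/22. 22⁻¹ ≡ 22 (mod 23), so λ ≡ 17·22 ≡ 6.
  x = λ² - 9 - 9 = 36 - 18 ≡ 18; y = λ·(9 - 18) - 11 ≡ 4. → (18, 4)
double: tangent at (18, 4): λ = (3·18² + 4)/(2·4) ≡ 10/8. 8⁻¹ ≡ 3 (mod 23) since 8·3 = 24 ≡ 1, so λ ≡ 10·3 ≡ 7.
  x = λ² - 18 - 18 = 49 - 36 ≡ 13; y = λ·(18 - 13) - 4 ≡ 8. → (13, 8)
add P: (13, 8) + (15, 13). λ = (13 - 8)/(15 - 13) ≡ 5/2 mod 23. 2⁻¹ ≡ 12 (mod 23) since 2·12 = 24 ≡ 1, so λ ≡ 14.
  x = λ² - 13 - 15 = 196 - 28 ≡ 7; y = λ·(13 - 7) - 8 ≡ 7. → (7, 7)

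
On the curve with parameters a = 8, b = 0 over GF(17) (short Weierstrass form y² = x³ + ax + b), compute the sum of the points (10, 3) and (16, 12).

(10, 3) + (16, 12). λ = (12 - 3)/(16 - 10) ≡ 9/6 mod 17. 6⁻¹ ≡ 3 (mod 17), so λ ≡ 10.
  x = λ² - 10 - 16 = 100 - 26 ≡ 6; y = λ·(10 - 6) - 3 ≡ 3. → (6, 3)

(6, 3)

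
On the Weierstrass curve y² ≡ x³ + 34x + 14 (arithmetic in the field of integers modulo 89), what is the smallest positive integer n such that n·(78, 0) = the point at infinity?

2

2P: (78, 0) + (78, 0): same x and y₁ ≡ -y₂, so the sum is the point at infinity.
2P = the point at infinity, so the order is 2.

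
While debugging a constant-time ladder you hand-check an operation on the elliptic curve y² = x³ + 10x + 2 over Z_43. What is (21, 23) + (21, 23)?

(1, 20)

tangent at (21, 23): λ = (3·21² + 10)/(2·23) ≡ 0/3. 3⁻¹ ≡ 29 (mod 43), so λ ≡ 0·29 ≡ 0.
  x = λ² - 21 - 21 = 0 - 42 ≡ 1; y = λ·(21 - 1) - 23 ≡ 20. → (1, 20)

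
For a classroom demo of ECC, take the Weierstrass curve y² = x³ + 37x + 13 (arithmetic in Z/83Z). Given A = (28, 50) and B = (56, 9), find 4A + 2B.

(18, 55)

First 4A:
Repeated addition: build up to 4A.
2A: tangent at (28, 50): λ = (3·28² + 37)/(2·50) ≡ 65/17. 17⁻¹ ≡ 44 (mod 83) since 17·44 = 748 ≡ 1, so λ ≡ 65·44 ≡ 38.
  x = λ² - 28 - 28 = 1444 - 56 ≡ 60; y = λ·(28 - 60) - 50 ≡ 62. → (60, 62)
3A: (60, 62) + (28, 50). λ = (50 - 62)/(28 - 60) ≡ 71/51 mod 83. 51⁻¹ ≡ 70 (mod 83), so λ ≡ 73.
  x = λ² - 60 - 28 = 5329 - 88 ≡ 12; y = λ·(60 - 12) - 62 ≡ 39. → (12, 39)
4A: (12, 39) + (28, 50). λ = (50 - 39)/(28 - 12) ≡ 11/16 mod 83. 16⁻¹ ≡ 26 (mod 83) since 16·26 = 416 ≡ 1, so λ ≡ 37.
  x = λ² - 12 - 28 = 1369 - 40 ≡ 1; y = λ·(12 - 1) - 39 ≡ 36. → (1, 36)
4A = (1, 36).
Next 2B:
Repeated addition: build up to 2B.
2B: tangent at (56, 9): λ = (3·56² + 37)/(2·9) ≡ 66/18. 18⁻¹ ≡ 60 (mod 83), so λ ≡ 66·60 ≡ 59.
  x = λ² - 56 - 56 = 3481 - 112 ≡ 49; y = λ·(56 - 49) - 9 ≡ 72. → (49, 72)
2B = (49, 72).
Finally 4A + 2B:
(1, 36) + (49, 72). λ = (72 - 36)/(49 - 1) ≡ 36/48 mod 83. 48⁻¹ ≡ 64 (mod 83), so λ ≡ 63.
  x = λ² - 1 - 49 = 3969 - 50 ≡ 18; y = λ·(1 - 18) - 36 ≡ 55. → (18, 55)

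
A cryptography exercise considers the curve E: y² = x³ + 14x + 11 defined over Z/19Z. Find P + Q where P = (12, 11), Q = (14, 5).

(12, 11) + (14, 5). λ = (5 - 11)/(14 - 12) ≡ 13/2 mod 19. 2⁻¹ ≡ 10 (mod 19) since 2·10 = 20 ≡ 1, so λ ≡ 16.
  x = λ² - 12 - 14 = 256 - 26 ≡ 2; y = λ·(12 - 2) - 11 ≡ 16. → (2, 16)

(2, 16)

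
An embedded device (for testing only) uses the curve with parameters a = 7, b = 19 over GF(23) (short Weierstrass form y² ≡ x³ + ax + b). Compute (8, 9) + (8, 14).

O

The two points share x = 8 and their y-coordinates satisfy 9 + 14 ≡ 0 (mod 23), so they are inverses. Their sum is 𝒪.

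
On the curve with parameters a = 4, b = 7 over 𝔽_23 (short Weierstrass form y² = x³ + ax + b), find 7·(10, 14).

(10, 14)

Write Q = (10, 14).
Double-and-add on 7 = (111)₂. Start with Q = (10, 14) for the leading 1-bit.
double: tangent at (10, 14): λ = (3·10² + 4)/(2·14) ≡ 5/5. 5⁻¹ ≡ 14 (mod 23), so λ ≡ 5·14 ≡ 1.
  x = λ² - 10 - 10 = 1 - 20 ≡ 4; y = λ·(10 - 4) - 14 ≡ 15. → (4, 15)
add Q: (4, 15) + (10, 14). λ = (14 - 15)/(10 - 4) ≡ 22/6 mod 23. 6⁻¹ ≡ 4 (mod 23), so λ ≡ 19.
  x = λ² - 4 - 10 = 361 - 14 ≡ 2; y = λ·(4 - 2) - 15 ≡ 0. → (2, 0)
double: (2, 0) + (2, 0): same x and y₁ ≡ -y₂, so the sum is 𝒪.
add Q: 𝒪 + (10, 14) = (10, 14) (identity).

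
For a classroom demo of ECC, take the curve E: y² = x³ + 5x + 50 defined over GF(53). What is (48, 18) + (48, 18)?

tangent at (48, 18): λ = (3·48² + 5)/(2·18) ≡ 27/36. 36⁻¹ ≡ 28 (mod 53), so λ ≡ 27·28 ≡ 14.
  x = λ² - 48 - 48 = 196 - 96 ≡ 47; y = λ·(48 - 47) - 18 ≡ 49. → (47, 49)

(47, 49)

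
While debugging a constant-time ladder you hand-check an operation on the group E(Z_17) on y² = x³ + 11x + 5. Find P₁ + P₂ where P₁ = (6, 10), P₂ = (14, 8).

(6, 10) + (14, 8). λ = (8 - 10)/(14 - 6) ≡ 15/8 mod 17. 8⁻¹ ≡ 15 (mod 17) since 8·15 = 120 ≡ 1, so λ ≡ 4.
  x = λ² - 6 - 14 = 16 - 20 ≡ 13; y = λ·(6 - 13) - 10 ≡ 13. → (13, 13)

(13, 13)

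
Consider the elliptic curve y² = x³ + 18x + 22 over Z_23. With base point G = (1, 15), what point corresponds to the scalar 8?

(22, 16)

Repeated addition: build up to 8G.
2G: tangent at (1, 15): λ = (3·1² + 18)/(2·15) ≡ 21/7. 7⁻¹ ≡ 10 (mod 23) since 7·10 = 70 ≡ 1, so λ ≡ 21·10 ≡ 3.
  x = λ² - 1 - 1 = 9 - 2 ≡ 7; y = λ·(1 - 7) - 15 ≡ 13. → (7, 13)
3G: (7, 13) + (1, 15). λ = (15 - 13)/(1 - 7) ≡ 2/17 mod 23. 17⁻¹ ≡ 19 (mod 23), so λ ≡ 15.
  x = λ² - 7 - 1 = 225 - 8 ≡ 10; y = λ·(7 - 10) - 13 ≡ 11. → (10, 11)
4G: (10, 11) + (1, 15). λ = (15 - 11)/(1 - 10) ≡ 4/14 mod 23. 14⁻¹ ≡ 5 (mod 23), so λ ≡ 20.
  x = λ² - 10 - 1 = 400 - 11 ≡ 21; y = λ·(10 - 21) - 11 ≡ 22. → (21, 22)
5G: (21, 22) + (1, 15). λ = (15 - 22)/(1 - 21) ≡ 16/3 mod 23. 3⁻¹ ≡ 8 (mod 23), so λ ≡ 13.
  x = λ² - 21 - 1 = 169 - 22 ≡ 9; y = λ·(21 - 9) - 22 ≡ 19. → (9, 19)
6G: (9, 19) + (1, 15). λ = (15 - 19)/(1 - 9) ≡ 19/15 mod 23. 15⁻¹ ≡ 20 (mod 23) since 15·20 = 300 ≡ 1, so λ ≡ 12.
  x = λ² - 9 - 1 = 144 - 10 ≡ 19; y = λ·(9 - 19) - 19 ≡ 22. → (19, 22)
7G: (19, 22) + (1, 15). λ = (15 - 22)/(1 - 19) ≡ 16/5 mod 23. 5⁻¹ ≡ 14 (mod 23), so λ ≡ 17.
  x = λ² - 19 - 1 = 289 - 20 ≡ 16; y = λ·(19 - 16) - 22 ≡ 6. → (16, 6)
8G: (16, 6) + (1, 15). λ = (15 - 6)/(1 - 16) ≡ 9/8 mod 23. 8⁻¹ ≡ 3 (mod 23), so λ ≡ 4.
  x = λ² - 16 - 1 = 16 - 17 ≡ 22; y = λ·(16 - 22) - 6 ≡ 16. → (22, 16)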